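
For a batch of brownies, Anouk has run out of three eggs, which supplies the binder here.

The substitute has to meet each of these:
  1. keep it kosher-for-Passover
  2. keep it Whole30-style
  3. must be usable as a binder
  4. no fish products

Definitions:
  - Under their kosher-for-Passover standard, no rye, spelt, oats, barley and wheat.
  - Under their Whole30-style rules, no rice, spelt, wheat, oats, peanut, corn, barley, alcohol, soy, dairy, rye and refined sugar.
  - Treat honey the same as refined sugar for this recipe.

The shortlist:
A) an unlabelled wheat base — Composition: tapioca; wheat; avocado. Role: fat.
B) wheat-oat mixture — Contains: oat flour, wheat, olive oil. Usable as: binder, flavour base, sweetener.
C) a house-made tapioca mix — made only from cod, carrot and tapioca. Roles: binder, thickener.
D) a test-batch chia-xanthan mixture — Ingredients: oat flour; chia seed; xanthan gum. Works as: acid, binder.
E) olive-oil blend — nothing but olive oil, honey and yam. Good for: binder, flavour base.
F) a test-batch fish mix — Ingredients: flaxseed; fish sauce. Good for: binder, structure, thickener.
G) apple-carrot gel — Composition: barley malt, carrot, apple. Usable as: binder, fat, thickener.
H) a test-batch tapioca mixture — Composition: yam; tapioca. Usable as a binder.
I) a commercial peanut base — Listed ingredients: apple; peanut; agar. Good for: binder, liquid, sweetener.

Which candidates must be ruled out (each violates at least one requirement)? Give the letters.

A, B, C, D, E, F, G, I

A: not usable as a binder; has wheat, so not kosher-for-Passover (and 1 more) — out
B: has oat flour, so not kosher-for-Passover; has oat flour, so not Whole30-style — no
C: has cod, so not fish-free — no
D: has oat flour, so not kosher-for-Passover; has oat flour, so not Whole30-style — no
E: has honey, so not Whole30-style — out
F: has fish sauce, so not fish-free — out
G: has barley malt, so not kosher-for-Passover; has barley malt, so not Whole30-style — reject
H: only yam and tapioca; none excluded — keep
I: has peanut, so not Whole30-style — no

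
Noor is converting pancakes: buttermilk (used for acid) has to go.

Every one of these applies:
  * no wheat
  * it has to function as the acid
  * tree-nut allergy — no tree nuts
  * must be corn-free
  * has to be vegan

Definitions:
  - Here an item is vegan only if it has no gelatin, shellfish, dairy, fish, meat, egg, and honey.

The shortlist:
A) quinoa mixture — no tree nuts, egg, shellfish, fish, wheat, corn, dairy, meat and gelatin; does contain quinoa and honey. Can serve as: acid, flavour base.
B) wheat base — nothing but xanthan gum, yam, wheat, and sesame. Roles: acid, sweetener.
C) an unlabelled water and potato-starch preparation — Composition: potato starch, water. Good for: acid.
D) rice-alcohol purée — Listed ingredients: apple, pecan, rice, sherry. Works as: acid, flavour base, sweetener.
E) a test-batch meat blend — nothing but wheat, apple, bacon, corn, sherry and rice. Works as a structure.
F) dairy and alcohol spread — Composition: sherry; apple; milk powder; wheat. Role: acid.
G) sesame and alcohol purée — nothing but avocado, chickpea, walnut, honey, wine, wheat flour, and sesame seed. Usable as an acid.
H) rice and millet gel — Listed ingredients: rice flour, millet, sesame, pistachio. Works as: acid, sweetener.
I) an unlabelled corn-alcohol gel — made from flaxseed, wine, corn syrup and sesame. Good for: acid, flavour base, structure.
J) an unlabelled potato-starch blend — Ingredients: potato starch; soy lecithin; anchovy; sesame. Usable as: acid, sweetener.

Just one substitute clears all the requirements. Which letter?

A: has honey, so not vegan — out
B: has wheat, so not wheat-free — out
C: works as an acid, no wheat, vegan — OK
D: has pecan, so not tree-nut-free — reject
E: not usable as an acid; has bacon, so not vegan (and 2 more) — out
F: has milk powder, so not vegan; has wheat, so not wheat-free — reject
G: has honey, so not vegan; has wheat flour, so not wheat-free (and 1 more) — no
H: has pistachio, so not tree-nut-free — no
I: has corn syrup, so not corn-free — reject
J: has anchovy, so not vegan — out

C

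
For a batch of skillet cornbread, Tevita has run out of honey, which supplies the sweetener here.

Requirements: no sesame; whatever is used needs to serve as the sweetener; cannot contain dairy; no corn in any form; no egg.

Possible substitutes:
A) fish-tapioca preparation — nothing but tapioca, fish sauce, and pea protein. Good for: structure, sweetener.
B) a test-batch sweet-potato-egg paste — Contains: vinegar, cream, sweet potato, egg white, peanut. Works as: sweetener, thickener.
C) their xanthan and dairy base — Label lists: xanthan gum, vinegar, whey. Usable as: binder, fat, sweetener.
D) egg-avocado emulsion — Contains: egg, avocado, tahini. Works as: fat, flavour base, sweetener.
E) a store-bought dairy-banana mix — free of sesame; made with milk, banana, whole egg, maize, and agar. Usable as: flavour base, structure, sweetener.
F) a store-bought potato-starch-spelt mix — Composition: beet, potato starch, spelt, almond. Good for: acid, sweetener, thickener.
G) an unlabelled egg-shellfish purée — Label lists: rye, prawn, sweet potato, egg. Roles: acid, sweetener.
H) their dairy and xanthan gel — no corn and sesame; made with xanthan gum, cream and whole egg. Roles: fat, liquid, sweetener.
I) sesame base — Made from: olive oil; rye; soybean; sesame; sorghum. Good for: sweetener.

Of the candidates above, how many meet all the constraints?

2

A: only fish sauce, pea protein, and tapioca; none excluded — keep
B: has egg white, so not egg-free; has cream, so not dairy-free — reject
C: has whey, so not dairy-free — reject
D: has egg, so not egg-free; has tahini, so not sesame-free — reject
E: has whole egg, so not egg-free; has milk, so not dairy-free (and 1 more) — reject
F: works as a sweetener, no corn, no dairy — keep
G: has egg, so not egg-free — reject
H: has whole egg, so not egg-free; has cream, so not dairy-free — reject
I: has sesame, so not sesame-free — no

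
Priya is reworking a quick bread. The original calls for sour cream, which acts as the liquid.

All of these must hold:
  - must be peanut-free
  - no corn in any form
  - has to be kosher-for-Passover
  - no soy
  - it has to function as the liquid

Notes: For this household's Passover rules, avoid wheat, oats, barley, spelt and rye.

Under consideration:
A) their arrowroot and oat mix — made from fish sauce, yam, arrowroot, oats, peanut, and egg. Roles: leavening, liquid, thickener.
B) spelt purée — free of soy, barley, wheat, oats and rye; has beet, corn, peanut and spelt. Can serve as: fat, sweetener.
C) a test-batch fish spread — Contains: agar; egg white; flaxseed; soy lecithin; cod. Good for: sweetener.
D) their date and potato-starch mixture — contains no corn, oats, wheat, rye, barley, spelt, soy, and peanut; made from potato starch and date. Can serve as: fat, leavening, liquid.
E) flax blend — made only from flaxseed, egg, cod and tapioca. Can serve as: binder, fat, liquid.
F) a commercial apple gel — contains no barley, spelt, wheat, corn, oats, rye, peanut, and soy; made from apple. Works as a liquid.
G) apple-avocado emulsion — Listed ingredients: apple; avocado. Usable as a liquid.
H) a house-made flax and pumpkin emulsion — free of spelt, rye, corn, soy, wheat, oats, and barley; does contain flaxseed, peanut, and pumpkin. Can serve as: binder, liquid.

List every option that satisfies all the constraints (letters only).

A: has oats, so not kosher-for-Passover; has peanut, so not peanut-free — no
B: not usable as a liquid; has spelt, so not kosher-for-Passover (and 2 more) — reject
C: not usable as a liquid; has soy lecithin, so not soy-free — no
D: works as a liquid, kosher-for-Passover, no peanut — OK
E: egg and cod etc. — none of it excluded — OK
F: no soy, no corn — OK
G: only apple and avocado; none excluded — OK
H: has peanut, so not peanut-free — out

D, E, F, G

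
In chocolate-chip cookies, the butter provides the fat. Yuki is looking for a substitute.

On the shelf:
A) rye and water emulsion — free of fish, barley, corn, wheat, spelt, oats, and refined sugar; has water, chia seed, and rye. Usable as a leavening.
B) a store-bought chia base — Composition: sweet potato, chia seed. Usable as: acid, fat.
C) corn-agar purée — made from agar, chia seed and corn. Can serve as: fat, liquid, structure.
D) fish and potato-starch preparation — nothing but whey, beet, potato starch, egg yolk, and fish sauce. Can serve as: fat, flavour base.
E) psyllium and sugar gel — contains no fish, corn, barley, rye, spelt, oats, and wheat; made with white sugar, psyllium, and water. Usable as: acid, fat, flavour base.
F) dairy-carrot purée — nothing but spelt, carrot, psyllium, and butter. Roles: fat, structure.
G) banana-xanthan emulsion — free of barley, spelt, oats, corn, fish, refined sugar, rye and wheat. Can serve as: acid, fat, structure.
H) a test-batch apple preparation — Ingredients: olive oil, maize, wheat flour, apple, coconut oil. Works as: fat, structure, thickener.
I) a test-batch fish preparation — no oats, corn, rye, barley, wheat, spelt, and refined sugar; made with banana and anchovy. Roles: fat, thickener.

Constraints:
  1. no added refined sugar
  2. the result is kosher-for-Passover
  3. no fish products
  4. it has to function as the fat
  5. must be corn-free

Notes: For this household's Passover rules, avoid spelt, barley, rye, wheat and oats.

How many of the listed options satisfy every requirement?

A: not usable as a fat; has rye, so not kosher-for-Passover — out
B: every rule checks out — valid
C: has corn, so not corn-free — out
D: has fish sauce, so not fish-free — out
E: has white sugar, so not no-added-sugar — reject
F: has spelt, so not kosher-for-Passover — reject
G: no refined sugar, kosher-for-Passover — valid
H: has wheat flour, so not kosher-for-Passover; has maize, so not corn-free — out
I: has anchovy, so not fish-free — reject

2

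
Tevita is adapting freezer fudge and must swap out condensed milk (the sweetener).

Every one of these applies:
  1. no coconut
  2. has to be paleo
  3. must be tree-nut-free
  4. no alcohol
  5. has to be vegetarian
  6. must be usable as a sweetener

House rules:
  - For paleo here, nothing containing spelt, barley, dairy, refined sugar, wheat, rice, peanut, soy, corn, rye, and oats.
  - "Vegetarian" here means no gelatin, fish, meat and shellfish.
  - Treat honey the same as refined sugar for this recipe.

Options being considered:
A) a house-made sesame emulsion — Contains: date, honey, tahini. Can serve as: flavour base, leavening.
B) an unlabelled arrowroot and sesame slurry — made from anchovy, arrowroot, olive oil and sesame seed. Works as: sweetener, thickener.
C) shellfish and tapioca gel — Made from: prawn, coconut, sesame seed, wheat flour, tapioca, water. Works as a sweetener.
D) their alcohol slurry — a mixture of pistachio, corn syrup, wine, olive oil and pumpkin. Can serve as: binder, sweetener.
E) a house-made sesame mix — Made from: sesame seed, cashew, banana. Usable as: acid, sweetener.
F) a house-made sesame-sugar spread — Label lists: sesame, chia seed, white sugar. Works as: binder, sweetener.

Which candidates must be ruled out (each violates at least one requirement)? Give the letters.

A: not usable as a sweetener; has honey, so not paleo — no
B: has anchovy, so not vegetarian — no
C: has wheat flour, so not paleo; has prawn, so not vegetarian (and 1 more) — reject
D: has corn syrup, so not paleo; has wine, so not alcohol-free (and 1 more) — no
E: has cashew, so not tree-nut-free — out
F: has white sugar, so not paleo — no

A, B, C, D, E, F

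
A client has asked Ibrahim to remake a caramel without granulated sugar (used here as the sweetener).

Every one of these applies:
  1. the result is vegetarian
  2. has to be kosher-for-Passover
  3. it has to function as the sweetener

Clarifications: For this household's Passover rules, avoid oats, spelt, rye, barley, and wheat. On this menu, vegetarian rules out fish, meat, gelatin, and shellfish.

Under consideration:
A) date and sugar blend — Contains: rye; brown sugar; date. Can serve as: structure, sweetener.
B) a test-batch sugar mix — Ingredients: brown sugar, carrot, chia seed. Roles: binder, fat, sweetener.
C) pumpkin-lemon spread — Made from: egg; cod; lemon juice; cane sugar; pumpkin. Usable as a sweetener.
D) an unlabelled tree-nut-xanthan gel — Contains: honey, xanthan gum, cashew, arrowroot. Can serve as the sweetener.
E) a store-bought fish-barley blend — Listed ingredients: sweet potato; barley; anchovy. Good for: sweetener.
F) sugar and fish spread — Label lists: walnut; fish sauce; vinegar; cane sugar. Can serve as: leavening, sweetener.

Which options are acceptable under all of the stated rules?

A: has rye, so not kosher-for-Passover — out
B: only brown sugar, carrot and chia seed; none excluded — valid
C: has cod, so not vegetarian — no
D: nothing on the exclusion list — keep
E: has barley, so not kosher-for-Passover; has anchovy, so not vegetarian — reject
F: has fish sauce, so not vegetarian — reject

B, D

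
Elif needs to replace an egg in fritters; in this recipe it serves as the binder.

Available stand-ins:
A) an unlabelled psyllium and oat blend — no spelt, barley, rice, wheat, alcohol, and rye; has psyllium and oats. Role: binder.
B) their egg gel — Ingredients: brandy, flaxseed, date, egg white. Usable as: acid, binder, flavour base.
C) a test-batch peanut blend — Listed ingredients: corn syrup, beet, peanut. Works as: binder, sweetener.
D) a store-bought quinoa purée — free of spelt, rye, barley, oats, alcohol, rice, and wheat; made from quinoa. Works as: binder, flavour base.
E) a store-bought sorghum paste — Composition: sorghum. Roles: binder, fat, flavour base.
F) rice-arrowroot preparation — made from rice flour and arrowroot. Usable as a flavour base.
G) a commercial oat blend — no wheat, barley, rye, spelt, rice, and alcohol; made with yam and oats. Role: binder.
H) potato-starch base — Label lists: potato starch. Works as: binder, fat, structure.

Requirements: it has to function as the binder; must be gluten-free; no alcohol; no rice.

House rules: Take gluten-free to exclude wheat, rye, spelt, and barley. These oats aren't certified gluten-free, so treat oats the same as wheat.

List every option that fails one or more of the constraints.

A, B, F, G

A: has oats, so not gluten-free — no
B: has brandy, so not alcohol-free — out
C: every rule checks out — valid
D: nothing on the exclusion list — valid
E: works as a binder, gluten-free, no alcohol — keep
F: not usable as a binder; has rice flour, so not rice-free — out
G: has oats, so not gluten-free — out
H: works as a binder, gluten-free, no alcohol — OK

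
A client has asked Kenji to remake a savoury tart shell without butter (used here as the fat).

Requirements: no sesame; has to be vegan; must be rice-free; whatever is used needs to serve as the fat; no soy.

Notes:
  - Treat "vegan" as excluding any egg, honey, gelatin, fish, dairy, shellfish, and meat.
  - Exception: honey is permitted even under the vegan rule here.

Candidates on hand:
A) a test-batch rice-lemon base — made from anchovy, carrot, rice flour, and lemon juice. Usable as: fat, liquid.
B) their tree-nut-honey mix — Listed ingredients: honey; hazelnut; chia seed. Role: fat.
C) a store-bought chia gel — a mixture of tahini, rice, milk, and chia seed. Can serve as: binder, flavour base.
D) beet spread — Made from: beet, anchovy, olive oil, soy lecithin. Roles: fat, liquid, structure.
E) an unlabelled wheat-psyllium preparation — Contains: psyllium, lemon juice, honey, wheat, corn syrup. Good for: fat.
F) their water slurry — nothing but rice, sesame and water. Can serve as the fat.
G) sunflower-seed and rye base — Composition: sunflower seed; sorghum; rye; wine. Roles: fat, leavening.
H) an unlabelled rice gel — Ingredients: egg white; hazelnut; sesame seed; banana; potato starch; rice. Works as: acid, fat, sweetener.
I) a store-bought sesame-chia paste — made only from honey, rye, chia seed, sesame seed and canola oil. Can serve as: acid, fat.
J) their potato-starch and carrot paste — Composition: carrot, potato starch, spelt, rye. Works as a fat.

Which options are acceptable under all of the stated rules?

A: has anchovy, so not vegan; has rice flour, so not rice-free — reject
B: honey is permitted under the vegan carve-out; nothing else excluded — OK
C: not usable as a fat; has milk, so not vegan (and 2 more) — reject
D: has anchovy, so not vegan; has soy lecithin, so not soy-free — no
E: honey is permitted under the vegan carve-out; nothing else excluded — OK
F: has sesame, so not sesame-free; has rice, so not rice-free — out
G: no soy, no sesame — valid
H: has egg white, so not vegan; has sesame seed, so not sesame-free (and 1 more) — out
I: has sesame seed, so not sesame-free — reject
J: works as a fat, vegan, no soy — OK

B, E, G, J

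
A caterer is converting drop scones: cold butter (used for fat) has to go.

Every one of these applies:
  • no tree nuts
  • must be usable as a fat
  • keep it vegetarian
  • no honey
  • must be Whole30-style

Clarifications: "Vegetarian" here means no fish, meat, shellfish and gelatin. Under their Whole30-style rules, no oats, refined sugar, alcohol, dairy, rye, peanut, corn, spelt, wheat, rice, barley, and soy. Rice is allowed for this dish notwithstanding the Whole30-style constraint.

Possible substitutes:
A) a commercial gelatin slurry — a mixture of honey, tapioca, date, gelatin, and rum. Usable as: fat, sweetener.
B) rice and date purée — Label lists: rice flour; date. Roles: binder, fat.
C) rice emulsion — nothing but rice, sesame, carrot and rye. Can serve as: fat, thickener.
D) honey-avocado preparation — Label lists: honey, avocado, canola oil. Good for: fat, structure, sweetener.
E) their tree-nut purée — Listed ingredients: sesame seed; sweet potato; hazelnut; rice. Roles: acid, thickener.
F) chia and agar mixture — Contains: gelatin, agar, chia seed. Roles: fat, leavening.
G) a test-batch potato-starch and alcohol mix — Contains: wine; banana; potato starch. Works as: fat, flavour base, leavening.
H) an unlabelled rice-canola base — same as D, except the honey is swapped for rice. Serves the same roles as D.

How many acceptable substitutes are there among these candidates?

2

A: has gelatin, so not vegetarian; has rum, so not Whole30-style (and 1 more) — out
B: rice is permitted under the Whole30-style carve-out; nothing else excluded — OK
C: has rye, so not Whole30-style — no
D: has honey, so not honey-free — no
E: not usable as a fat; has hazelnut, so not tree-nut-free — out
F: has gelatin, so not vegetarian — reject
G: has wine, so not Whole30-style — out
H: rice is permitted under the Whole30-style carve-out; nothing else excluded — keep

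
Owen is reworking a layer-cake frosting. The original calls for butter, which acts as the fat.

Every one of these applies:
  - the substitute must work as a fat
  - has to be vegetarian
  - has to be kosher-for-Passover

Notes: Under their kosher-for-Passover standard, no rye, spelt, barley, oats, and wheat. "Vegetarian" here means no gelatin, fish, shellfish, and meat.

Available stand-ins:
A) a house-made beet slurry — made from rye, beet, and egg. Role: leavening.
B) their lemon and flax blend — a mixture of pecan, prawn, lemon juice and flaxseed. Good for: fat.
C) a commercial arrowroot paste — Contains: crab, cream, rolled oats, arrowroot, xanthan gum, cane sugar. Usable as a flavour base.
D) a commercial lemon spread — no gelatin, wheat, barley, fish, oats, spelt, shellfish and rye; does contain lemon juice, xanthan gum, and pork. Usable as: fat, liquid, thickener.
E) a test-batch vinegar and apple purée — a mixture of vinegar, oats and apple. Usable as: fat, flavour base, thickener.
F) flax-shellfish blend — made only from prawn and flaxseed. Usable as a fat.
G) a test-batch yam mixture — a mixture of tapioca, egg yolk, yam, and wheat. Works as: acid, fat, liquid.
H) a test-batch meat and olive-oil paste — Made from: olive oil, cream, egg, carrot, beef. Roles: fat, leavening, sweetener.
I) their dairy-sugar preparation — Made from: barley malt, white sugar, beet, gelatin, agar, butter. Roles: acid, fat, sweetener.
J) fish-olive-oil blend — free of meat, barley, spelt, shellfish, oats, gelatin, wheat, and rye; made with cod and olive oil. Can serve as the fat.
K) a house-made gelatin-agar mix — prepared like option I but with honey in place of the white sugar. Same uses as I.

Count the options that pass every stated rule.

A: not usable as a fat; has rye, so not kosher-for-Passover — no
B: has prawn, so not vegetarian — out
C: not usable as a fat; has rolled oats, so not kosher-for-Passover (and 1 more) — no
D: has pork, so not vegetarian — no
E: has oats, so not kosher-for-Passover — reject
F: has prawn, so not vegetarian — reject
G: has wheat, so not kosher-for-Passover — out
H: has beef, so not vegetarian — out
I: has barley malt, so not kosher-for-Passover; has gelatin, so not vegetarian — out
J: has cod, so not vegetarian — out
K: has barley malt, so not kosher-for-Passover; has gelatin, so not vegetarian — no

0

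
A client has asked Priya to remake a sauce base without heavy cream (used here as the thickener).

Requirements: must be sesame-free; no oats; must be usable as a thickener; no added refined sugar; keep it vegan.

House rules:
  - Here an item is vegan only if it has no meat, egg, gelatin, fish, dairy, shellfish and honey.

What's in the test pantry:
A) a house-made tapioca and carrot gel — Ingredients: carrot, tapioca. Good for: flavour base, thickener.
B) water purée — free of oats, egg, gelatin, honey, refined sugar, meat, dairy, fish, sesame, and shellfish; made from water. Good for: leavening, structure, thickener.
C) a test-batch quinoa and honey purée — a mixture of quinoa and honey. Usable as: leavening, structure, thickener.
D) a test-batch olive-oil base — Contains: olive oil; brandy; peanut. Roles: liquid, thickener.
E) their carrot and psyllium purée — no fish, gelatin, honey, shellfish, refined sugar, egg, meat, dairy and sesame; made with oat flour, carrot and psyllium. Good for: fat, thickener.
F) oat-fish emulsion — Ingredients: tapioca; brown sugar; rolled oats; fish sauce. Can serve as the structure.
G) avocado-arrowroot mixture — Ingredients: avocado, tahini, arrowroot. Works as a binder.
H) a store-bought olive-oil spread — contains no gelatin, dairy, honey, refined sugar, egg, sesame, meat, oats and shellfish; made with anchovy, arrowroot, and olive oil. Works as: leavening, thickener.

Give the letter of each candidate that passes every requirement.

A, B, D

A: no refined sugar, vegan — valid
B: works as a thickener, no sesame, no refined sugar — keep
C: has honey, so not vegan — out
D: nothing on the exclusion list — keep
E: has oat flour, so not oat-free — no
F: not usable as a thickener; has fish sauce, so not vegan (and 2 more) — reject
G: not usable as a thickener; has tahini, so not sesame-free — no
H: has anchovy, so not vegan — reject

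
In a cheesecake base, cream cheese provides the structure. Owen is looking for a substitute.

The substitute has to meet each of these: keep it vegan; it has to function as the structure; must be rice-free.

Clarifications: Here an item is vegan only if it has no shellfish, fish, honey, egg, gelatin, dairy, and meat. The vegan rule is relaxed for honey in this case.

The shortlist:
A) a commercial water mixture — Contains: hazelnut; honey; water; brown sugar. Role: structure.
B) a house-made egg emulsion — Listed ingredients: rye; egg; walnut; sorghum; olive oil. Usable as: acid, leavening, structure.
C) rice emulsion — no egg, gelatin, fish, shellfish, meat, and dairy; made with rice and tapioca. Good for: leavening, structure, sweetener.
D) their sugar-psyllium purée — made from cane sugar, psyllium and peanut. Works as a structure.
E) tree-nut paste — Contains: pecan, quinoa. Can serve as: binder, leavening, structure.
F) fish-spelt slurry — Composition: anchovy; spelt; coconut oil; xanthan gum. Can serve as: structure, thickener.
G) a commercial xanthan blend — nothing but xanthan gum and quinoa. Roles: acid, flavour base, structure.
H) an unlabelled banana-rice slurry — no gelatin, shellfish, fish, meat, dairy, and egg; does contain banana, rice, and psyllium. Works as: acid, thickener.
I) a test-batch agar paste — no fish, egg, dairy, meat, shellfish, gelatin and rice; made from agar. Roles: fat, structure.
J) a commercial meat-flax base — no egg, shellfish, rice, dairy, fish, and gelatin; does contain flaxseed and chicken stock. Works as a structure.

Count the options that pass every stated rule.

5

A: honey is permitted under the vegan carve-out; nothing else excluded — valid
B: has egg, so not vegan — out
C: has rice, so not rice-free — no
D: all constraints satisfied — valid
E: only pecan and quinoa; none excluded — valid
F: has anchovy, so not vegan — no
G: vegan, no rice — valid
H: not usable as a structure; has rice, so not rice-free — no
I: works as a structure, no rice, vegan — valid
J: has chicken stock, so not vegan — no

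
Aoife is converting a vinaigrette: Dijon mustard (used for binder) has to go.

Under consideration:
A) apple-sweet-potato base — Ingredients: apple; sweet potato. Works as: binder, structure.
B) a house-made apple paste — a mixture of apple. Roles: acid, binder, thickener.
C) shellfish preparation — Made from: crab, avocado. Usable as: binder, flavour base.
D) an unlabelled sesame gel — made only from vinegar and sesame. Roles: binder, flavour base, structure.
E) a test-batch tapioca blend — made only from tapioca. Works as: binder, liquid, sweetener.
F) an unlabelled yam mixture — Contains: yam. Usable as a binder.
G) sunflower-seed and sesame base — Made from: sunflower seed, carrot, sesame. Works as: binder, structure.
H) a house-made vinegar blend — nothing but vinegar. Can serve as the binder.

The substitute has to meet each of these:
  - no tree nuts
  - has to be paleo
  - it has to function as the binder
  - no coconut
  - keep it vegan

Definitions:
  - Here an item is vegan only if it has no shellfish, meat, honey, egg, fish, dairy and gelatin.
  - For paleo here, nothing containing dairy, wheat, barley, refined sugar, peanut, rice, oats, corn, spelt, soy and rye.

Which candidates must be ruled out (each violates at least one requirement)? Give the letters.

C

A: only apple and sweet potato; none excluded — keep
B: every rule checks out — keep
C: has crab, so not vegan — no
D: only sesame and vinegar; none excluded — OK
E: only tapioca; none excluded — OK
F: works as a binder, vegan, paleo — keep
G: only sesame, carrot, and sunflower seed; none excluded — keep
H: nothing on the exclusion list — OK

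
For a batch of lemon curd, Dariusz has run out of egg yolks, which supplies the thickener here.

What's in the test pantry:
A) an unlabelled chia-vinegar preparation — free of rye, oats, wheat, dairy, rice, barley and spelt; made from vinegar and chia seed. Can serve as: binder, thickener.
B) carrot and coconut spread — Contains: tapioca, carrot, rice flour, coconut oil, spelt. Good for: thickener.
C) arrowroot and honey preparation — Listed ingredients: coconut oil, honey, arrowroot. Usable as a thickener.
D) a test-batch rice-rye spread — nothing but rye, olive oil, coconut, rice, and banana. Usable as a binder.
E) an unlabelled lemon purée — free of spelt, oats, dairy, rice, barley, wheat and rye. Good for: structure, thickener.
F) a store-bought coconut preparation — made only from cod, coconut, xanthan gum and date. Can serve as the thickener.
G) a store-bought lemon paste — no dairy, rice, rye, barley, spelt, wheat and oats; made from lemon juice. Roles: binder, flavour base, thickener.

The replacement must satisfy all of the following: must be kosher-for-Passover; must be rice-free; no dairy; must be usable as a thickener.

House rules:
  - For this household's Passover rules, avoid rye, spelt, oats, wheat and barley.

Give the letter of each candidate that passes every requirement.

A: no dairy, kosher-for-Passover — keep
B: has spelt, so not kosher-for-Passover; has rice flour, so not rice-free — no
C: all constraints satisfied — OK
D: not usable as a thickener; has rye, so not kosher-for-Passover (and 1 more) — no
E: works as a thickener, kosher-for-Passover, no dairy — OK
F: kosher-for-Passover, no rice — valid
G: nothing on the exclusion list — keep

A, C, E, F, G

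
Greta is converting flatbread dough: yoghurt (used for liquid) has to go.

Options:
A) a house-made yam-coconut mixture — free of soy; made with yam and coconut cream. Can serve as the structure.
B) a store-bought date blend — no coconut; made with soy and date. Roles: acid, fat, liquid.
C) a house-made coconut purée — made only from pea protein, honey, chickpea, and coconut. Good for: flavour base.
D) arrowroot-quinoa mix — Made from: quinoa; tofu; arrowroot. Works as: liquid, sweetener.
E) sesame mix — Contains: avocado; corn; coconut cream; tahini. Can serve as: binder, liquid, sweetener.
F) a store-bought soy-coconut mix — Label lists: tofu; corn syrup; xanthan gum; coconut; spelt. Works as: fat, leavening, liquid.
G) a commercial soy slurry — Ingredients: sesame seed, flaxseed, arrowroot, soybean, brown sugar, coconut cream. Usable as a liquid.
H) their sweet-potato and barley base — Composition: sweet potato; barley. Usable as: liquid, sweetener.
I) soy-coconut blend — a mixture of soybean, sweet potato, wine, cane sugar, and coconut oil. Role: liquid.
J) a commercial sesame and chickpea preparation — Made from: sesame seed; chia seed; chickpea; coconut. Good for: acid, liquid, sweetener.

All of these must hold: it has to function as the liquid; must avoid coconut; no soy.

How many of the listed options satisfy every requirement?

A: not usable as a liquid; has coconut cream, so not coconut-free — no
B: has soy, so not soy-free — no
C: not usable as a liquid; has coconut, so not coconut-free — out
D: has tofu, so not soy-free — out
E: has coconut cream, so not coconut-free — out
F: has coconut, so not coconut-free; has tofu, so not soy-free — out
G: has coconut cream, so not coconut-free; has soybean, so not soy-free — reject
H: no coconut, no soy — OK
I: has coconut oil, so not coconut-free; has soybean, so not soy-free — out
J: has coconut, so not coconut-free — reject

1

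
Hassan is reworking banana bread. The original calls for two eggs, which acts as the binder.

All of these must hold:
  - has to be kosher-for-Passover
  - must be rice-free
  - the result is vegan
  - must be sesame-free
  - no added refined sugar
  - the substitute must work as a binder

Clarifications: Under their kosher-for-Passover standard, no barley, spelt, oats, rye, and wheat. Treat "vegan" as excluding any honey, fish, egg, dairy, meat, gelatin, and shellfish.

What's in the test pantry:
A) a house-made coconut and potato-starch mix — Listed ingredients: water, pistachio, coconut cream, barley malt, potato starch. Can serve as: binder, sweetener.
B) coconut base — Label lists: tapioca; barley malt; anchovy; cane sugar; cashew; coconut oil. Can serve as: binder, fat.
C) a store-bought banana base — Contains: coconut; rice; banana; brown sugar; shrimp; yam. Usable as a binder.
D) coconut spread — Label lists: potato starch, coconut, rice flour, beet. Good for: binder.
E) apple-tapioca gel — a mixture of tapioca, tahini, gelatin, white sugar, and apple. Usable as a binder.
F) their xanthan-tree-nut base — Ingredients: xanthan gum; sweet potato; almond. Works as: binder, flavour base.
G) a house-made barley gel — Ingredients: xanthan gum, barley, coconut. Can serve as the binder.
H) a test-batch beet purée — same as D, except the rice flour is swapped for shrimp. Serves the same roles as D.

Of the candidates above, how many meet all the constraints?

A: has barley malt, so not kosher-for-Passover — out
B: has barley malt, so not kosher-for-Passover; has anchovy, so not vegan (and 1 more) — out
C: has shrimp, so not vegan; has brown sugar, so not no-added-sugar (and 1 more) — no
D: has rice flour, so not rice-free — out
E: has gelatin, so not vegan; has white sugar, so not no-added-sugar (and 1 more) — no
F: only almond, xanthan gum, and sweet potato; none excluded — OK
G: has barley, so not kosher-for-Passover — out
H: has shrimp, so not vegan — reject

1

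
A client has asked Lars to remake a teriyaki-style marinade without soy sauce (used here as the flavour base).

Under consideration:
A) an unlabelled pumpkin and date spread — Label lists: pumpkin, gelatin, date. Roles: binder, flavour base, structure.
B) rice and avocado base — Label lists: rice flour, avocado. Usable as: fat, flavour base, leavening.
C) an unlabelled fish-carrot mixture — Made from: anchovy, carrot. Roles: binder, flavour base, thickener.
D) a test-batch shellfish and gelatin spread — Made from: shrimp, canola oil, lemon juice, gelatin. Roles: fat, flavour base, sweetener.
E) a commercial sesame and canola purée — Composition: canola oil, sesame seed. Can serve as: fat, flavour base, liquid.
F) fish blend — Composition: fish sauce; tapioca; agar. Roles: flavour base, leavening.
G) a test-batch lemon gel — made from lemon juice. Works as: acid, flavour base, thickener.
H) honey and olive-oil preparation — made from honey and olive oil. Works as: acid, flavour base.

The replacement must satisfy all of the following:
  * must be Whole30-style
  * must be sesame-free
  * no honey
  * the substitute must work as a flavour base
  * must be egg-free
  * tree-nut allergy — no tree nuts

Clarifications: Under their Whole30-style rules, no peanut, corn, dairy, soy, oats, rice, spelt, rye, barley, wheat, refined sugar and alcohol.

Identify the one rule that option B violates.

usable as a flavour base: satisfied
Whole30-style: has rice flour — fails
sesame-free: satisfied
honey-free: satisfied
tree-nut-free: satisfied
egg-free: satisfied

Whole30-style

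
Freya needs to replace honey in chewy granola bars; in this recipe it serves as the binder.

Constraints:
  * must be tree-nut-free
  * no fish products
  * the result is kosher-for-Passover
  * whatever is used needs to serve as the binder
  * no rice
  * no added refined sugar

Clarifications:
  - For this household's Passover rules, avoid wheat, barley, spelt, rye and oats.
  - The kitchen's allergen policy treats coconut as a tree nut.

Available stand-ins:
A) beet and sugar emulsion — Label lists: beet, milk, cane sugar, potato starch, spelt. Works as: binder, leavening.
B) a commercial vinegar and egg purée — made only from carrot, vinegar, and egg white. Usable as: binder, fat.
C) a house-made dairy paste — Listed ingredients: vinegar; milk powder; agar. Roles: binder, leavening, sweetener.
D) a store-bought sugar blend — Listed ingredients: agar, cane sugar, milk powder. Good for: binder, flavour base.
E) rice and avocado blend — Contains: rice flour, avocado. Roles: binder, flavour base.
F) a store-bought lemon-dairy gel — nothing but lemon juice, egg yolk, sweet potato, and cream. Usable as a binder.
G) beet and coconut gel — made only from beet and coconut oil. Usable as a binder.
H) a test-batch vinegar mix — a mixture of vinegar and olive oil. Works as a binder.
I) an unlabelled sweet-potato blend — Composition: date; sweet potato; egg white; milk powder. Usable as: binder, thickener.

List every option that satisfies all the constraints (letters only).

A: has spelt, so not kosher-for-Passover; has cane sugar, so not no-added-sugar — reject
B: only egg white, carrot and vinegar; none excluded — valid
C: every rule checks out — keep
D: has cane sugar, so not no-added-sugar — reject
E: has rice flour, so not rice-free — no
F: cream and egg yolk etc. — none of it excluded — valid
G: has coconut oil, so not tree-nut-free — out
H: only olive oil and vinegar; none excluded — keep
I: milk powder and egg white etc. — none of it excluded — keep

B, C, F, H, I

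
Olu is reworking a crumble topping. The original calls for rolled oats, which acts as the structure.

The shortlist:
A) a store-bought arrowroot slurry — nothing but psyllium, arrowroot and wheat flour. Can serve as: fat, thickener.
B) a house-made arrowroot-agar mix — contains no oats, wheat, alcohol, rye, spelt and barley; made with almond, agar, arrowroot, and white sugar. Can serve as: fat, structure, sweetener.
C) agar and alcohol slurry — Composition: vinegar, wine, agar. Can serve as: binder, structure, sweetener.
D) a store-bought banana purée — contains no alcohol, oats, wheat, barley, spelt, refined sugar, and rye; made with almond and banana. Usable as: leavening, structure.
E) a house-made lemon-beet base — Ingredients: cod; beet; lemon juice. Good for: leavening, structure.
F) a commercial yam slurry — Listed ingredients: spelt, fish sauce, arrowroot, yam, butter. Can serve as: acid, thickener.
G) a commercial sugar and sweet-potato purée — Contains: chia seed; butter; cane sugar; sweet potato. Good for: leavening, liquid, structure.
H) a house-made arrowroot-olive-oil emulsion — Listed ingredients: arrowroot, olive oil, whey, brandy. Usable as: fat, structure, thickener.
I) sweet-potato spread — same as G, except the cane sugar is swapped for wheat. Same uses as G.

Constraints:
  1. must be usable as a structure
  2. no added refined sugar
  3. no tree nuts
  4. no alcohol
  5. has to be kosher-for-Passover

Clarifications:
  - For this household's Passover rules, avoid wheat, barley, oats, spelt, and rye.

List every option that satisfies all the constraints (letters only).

E

A: not usable as a structure; has wheat flour, so not kosher-for-Passover — out
B: has white sugar, so not no-added-sugar; has almond, so not tree-nut-free — no
C: has wine, so not alcohol-free — reject
D: has almond, so not tree-nut-free — no
E: no tree nuts, no refined sugar — OK
F: not usable as a structure; has spelt, so not kosher-for-Passover — no
G: has cane sugar, so not no-added-sugar — reject
H: has brandy, so not alcohol-free — no
I: has wheat, so not kosher-for-Passover — reject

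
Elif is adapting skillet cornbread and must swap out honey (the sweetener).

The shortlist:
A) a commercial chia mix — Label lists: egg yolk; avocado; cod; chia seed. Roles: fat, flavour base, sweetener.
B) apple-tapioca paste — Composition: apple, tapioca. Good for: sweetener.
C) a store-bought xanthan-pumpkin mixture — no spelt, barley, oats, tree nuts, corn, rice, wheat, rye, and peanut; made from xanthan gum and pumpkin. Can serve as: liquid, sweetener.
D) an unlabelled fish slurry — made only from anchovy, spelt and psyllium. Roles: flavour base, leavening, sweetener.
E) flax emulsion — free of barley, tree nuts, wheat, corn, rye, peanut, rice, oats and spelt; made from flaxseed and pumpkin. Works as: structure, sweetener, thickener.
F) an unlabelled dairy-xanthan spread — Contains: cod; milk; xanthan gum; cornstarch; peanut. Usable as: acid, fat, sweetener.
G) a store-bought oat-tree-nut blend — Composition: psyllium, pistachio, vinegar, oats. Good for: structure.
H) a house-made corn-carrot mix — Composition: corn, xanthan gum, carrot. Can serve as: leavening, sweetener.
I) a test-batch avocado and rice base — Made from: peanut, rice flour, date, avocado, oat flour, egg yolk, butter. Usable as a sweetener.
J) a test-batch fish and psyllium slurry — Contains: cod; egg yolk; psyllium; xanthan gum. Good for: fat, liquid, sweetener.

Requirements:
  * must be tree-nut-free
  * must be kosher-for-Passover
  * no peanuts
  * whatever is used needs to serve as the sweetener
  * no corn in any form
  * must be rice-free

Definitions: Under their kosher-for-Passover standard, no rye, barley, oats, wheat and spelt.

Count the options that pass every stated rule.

A: all constraints satisfied — OK
B: only apple and tapioca; none excluded — keep
C: nothing on the exclusion list — valid
D: has spelt, so not kosher-for-Passover — no
E: no corn, no peanut — OK
F: has peanut, so not peanut-free; has cornstarch, so not corn-free — no
G: not usable as a sweetener; has oats, so not kosher-for-Passover (and 1 more) — out
H: has corn, so not corn-free — no
I: has oat flour, so not kosher-for-Passover; has peanut, so not peanut-free (and 1 more) — out
J: egg yolk and cod etc. — none of it excluded — valid

5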